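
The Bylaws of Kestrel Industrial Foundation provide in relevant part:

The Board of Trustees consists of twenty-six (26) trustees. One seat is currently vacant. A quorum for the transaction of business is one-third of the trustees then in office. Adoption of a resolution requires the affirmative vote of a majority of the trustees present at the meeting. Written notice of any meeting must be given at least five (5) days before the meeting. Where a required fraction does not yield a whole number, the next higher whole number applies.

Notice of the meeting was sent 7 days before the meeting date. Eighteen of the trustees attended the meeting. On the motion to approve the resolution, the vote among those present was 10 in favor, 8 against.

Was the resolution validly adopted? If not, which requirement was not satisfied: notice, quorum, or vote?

Valid — all requirements satisfied.

Notice: 7 days given; 5 required (7 ≥ 5). Satisfied.
Quorum: 18 present; quorum is 9. Satisfied.
Vote: the resolution requires a majority of the trustees present (18). A majority of 18 is 10, so 10 affirmative votes are needed; 10 voted in favor. Satisfied.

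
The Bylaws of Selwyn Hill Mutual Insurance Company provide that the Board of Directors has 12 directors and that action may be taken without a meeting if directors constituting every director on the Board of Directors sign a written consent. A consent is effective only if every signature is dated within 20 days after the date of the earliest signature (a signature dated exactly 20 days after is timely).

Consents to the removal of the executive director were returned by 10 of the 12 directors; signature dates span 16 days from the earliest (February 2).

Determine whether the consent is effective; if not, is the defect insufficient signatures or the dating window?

Not effective — insufficient signatures.

Signatures required: all of 12 — unanimous means all 12, so 12 needed; 10 signed. Insufficient.
Dating window: the latest signature is 16 days after the earliest; the limit is 20 days. Within the window.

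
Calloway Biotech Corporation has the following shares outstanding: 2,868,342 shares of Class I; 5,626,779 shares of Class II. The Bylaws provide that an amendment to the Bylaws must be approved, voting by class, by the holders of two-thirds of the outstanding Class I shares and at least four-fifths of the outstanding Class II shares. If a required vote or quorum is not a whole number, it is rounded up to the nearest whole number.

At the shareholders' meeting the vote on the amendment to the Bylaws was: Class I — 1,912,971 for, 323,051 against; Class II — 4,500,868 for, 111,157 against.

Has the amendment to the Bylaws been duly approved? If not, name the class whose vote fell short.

Not approved — the Class II shares did not give the required vote.

Class I: 2/3 of 2868342 = 1912228; 1,912,228 required, 1,912,971 in favor — approved.
Class II: 4/5 of 5626779 = 4501423.20, rounded up to 4501424; 4,501,424 required, 4,500,868 in favor — not approved.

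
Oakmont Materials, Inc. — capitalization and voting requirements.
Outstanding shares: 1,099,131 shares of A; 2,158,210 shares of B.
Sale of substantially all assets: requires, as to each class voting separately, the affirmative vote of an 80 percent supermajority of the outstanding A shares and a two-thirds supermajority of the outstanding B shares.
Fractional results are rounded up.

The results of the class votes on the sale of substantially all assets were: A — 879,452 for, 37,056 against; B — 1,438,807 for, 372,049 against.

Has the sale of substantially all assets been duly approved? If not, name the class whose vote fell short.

Approved — every class gave the required vote.

A: 4/5 of 1099131 = 879304.80, rounded up to 879305; 879,305 required, 879,452 in favor — approved.
B: 2/3 of 2158210 = 1438806.67, rounded up to 1438807; 1,438,807 required, 1,438,807 in favor — approved.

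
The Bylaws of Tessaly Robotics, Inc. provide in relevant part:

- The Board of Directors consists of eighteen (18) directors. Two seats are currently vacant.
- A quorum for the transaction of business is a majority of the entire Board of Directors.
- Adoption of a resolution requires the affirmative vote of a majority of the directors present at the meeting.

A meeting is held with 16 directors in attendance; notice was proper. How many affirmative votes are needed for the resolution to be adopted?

The resolution requires a majority of the directors present (16).
A majority of 16 is 9.

9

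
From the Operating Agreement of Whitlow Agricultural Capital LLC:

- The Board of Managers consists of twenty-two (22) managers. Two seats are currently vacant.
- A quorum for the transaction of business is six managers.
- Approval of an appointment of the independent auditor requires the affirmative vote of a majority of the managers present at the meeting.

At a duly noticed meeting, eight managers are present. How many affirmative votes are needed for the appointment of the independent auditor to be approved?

The appointment of the independent auditor requires a majority of the managers present (8).
A majority of 8 is 5.

5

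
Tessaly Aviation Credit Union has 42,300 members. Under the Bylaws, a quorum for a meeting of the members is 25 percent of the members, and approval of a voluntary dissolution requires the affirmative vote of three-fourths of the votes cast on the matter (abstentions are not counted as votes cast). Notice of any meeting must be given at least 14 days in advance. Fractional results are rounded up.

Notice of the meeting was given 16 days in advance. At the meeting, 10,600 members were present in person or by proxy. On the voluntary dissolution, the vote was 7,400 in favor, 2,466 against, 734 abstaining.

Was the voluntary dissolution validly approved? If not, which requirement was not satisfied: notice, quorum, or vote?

Valid — all requirements satisfied.

Notice: 16 days given; 14 required. Satisfied.
Quorum: 25% of 42,300 = 10,575; 10,600 present. Satisfied.
Vote: requires three-fourths of the votes cast (10,600 − 734 abstaining = 9,866); 3/4 of 9866 = 7399.50, rounded up to 7400, so 7,400 needed; 7,400 in favor. Satisfied.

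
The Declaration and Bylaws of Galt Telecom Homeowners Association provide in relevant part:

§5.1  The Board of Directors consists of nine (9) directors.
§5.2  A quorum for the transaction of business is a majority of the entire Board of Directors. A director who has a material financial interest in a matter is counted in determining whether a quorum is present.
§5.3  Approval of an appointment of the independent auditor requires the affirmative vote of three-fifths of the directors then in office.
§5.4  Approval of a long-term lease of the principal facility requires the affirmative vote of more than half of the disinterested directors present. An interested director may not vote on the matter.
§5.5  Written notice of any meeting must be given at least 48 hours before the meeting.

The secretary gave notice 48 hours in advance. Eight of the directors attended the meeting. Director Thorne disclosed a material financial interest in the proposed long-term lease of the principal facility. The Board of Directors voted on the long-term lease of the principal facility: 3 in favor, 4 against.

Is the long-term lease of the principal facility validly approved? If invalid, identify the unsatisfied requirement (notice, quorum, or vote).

Notice: 48 hours given; 48 required (48 ≥ 48). Satisfied.
Quorum: 8 present (interested directors count toward quorum); quorum is 5. Satisfied.
Vote: the long-term lease of the principal facility requires a majority of the disinterested directors present (8 − 1 = 7). A majority of 7 is 4, so 4 affirmative votes are needed; 3 voted in favor. Not satisfied.

Invalid — vote requirement not satisfied.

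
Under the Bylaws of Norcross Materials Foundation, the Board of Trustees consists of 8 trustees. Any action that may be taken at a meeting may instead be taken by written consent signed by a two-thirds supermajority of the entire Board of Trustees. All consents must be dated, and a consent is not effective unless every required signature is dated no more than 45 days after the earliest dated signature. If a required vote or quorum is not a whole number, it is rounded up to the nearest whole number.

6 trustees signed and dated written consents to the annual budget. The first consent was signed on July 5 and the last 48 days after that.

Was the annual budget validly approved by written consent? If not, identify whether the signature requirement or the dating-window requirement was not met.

Signatures required: a two-thirds supermajority of 8 — 2/3 of 8 = 5.33, rounded up to 6, so 6 needed; 6 signed. Sufficient.
Dating window: the latest signature is 48 days after the earliest; the limit is 45 days. Outside the window.

Not effective — dating-window requirement not satisfied.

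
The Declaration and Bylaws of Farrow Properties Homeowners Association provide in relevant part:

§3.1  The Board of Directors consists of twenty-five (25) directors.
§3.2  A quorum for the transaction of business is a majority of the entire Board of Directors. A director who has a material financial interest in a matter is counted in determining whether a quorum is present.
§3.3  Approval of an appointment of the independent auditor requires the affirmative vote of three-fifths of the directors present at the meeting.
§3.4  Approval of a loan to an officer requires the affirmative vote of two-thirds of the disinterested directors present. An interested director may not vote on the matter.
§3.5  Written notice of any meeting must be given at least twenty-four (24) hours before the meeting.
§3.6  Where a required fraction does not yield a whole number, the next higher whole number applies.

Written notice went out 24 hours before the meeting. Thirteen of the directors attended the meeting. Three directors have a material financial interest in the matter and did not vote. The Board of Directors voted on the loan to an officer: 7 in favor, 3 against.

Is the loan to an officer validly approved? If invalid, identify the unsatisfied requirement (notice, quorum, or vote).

Valid — all requirements satisfied.

Notice: 24 hours given; 24 required (24 ≥ 24). Satisfied.
Quorum: 13 present (interested directors count toward quorum); quorum is 13. Satisfied.
Vote: the loan to an officer requires two-thirds of the disinterested directors present (13 − 3 = 10). 2/3 of 10 = 6.67, rounded up to 7, so 7 affirmative votes are needed; 7 voted in favor. Satisfied.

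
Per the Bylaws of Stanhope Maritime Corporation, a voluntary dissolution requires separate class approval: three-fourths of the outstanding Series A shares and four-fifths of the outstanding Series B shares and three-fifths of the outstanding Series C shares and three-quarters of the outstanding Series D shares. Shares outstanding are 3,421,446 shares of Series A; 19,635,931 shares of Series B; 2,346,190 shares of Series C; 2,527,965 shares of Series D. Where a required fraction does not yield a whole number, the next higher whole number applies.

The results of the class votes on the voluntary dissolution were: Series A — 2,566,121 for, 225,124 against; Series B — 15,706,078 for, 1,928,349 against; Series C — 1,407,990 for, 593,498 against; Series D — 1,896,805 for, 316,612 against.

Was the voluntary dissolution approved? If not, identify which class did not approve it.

Not approved — the Series B shares did not give the required vote.

Series A: 3/4 of 3421446 = 2566084.50, rounded up to 2566085; 2,566,085 required, 2,566,121 in favor — approved.
Series B: 4/5 of 19635931 = 15708744.80, rounded up to 15708745; 15,708,745 required, 15,706,078 in favor — not approved.
Series C: 3/5 of 2346190 = 1407714; 1,407,714 required, 1,407,990 in favor — approved.
Series D: 3/4 of 2527965 = 1895973.75, rounded up to 1895974; 1,895,974 required, 1,896,805 in favor — approved.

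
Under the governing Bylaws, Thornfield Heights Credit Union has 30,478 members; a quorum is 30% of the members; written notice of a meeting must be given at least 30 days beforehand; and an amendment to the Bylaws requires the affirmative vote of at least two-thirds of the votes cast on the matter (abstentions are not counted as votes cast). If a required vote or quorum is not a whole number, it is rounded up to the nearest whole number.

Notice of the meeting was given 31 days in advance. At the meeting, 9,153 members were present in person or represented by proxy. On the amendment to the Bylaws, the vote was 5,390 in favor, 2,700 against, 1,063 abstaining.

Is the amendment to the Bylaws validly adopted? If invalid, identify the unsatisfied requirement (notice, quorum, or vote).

Notice: 31 days given; 30 required. Satisfied.
Quorum: 30% of 30,478 = 9,143.40, rounded up to 9,144; 9,153 present. Satisfied.
Vote: requires two-thirds of the votes cast (9,153 − 1,063 abstaining = 8,090); 2/3 of 8090 = 5393.33, rounded up to 5394, so 5,394 needed; 5,390 in favor. Not satisfied.

Invalid — vote requirement not satisfied.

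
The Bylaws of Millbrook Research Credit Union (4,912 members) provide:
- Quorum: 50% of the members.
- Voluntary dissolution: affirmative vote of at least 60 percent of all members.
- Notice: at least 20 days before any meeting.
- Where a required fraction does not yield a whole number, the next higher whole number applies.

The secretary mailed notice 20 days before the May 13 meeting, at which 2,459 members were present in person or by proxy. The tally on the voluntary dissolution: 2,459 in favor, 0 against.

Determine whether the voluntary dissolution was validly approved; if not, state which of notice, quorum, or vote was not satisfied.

Invalid — vote requirement not satisfied.

Notice: 20 days given; 20 required. Satisfied.
Quorum: 50% of 4,912 = 2,456; 2,459 present. Satisfied.
Vote: requires three-fifths of all members (4,912); 3/5 of 4912 = 2947.20, rounded up to 2948, so 2,948 needed; 2,459 in favor. Not satisfied.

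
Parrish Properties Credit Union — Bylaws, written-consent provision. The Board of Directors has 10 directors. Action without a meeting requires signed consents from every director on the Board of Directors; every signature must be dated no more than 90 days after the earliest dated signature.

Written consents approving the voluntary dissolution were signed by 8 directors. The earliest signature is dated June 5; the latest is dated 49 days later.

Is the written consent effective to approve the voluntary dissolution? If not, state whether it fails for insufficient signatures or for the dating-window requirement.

Not effective — insufficient signatures.

Signatures required: the unanimous vote of 10 — unanimous means all 10, so 10 needed; 8 signed. Insufficient.
Dating window: the latest signature is 49 days after the earliest; the limit is 90 days. Within the window.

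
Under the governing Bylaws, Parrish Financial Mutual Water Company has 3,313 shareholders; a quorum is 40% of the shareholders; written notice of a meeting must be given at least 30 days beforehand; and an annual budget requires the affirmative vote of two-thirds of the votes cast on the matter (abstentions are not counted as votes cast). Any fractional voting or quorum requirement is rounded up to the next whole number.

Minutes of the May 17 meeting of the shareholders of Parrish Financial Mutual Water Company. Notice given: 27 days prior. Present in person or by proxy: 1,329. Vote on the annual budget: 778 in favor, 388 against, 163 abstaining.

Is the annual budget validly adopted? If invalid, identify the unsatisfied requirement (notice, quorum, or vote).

Invalid — notice requirement not satisfied.

Notice: 27 days given; 30 required. Not satisfied.
Quorum: 40% of 3,313 = 1,325.20, rounded up to 1,326; 1,329 present. Satisfied.
Vote: requires two-thirds of the votes cast (1,329 − 163 abstaining = 1,166); 2/3 of 1166 = 777.33, rounded up to 778, so 778 needed; 778 in favor. Satisfied.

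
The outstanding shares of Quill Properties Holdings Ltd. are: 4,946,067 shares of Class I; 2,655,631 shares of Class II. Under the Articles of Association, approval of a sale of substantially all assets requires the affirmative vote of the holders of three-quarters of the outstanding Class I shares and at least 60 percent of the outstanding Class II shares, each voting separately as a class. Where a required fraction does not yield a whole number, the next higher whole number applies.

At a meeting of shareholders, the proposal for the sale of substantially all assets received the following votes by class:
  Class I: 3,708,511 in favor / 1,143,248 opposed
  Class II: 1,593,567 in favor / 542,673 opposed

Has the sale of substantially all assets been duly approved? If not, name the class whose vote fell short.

Not approved — the Class I shares did not give the required vote.

Class I: 3/4 of 4946067 = 3709550.25, rounded up to 3709551; 3,709,551 required, 3,708,511 in favor — not approved.
Class II: 3/5 of 2655631 = 1593378.60, rounded up to 1593379; 1,593,379 required, 1,593,567 in favor — approved.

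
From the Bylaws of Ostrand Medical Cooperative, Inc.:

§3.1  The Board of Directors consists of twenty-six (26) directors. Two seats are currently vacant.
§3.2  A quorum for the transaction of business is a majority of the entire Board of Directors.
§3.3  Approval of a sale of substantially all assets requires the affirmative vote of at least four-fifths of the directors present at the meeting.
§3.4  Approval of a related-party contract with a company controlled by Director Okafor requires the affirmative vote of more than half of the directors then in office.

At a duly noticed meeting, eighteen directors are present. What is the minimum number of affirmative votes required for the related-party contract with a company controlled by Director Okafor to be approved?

The related-party contract with a company controlled by Director Okafor requires a majority of the directors then in office (24).
A majority of 24 is 13.

13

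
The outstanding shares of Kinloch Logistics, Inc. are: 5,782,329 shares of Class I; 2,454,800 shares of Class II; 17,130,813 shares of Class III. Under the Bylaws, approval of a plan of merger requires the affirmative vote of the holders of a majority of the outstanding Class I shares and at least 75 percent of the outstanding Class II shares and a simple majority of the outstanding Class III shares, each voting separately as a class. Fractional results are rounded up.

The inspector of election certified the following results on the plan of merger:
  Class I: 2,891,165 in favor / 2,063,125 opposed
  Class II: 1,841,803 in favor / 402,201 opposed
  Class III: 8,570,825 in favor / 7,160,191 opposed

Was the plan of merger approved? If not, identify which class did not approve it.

Class I: a majority of 5782329 is 2891165; 2,891,165 required, 2,891,165 in favor — approved.
Class II: 3/4 of 2454800 = 1841100; 1,841,100 required, 1,841,803 in favor — approved.
Class III: a majority of 17130813 is 8565407; 8,565,407 required, 8,570,825 in favor — approved.

Approved — every class gave the required vote.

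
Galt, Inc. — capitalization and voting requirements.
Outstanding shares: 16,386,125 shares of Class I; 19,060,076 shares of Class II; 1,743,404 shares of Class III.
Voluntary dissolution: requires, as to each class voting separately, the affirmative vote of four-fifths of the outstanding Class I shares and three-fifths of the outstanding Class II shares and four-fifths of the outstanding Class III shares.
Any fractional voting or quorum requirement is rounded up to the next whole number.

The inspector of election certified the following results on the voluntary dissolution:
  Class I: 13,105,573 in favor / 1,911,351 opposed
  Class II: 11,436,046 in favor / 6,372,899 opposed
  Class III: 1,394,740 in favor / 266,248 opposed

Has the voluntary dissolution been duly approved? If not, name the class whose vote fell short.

Not approved — the Class I shares did not give the required vote.

Class I: 4/5 of 16386125 = 13108900; 13,108,900 required, 13,105,573 in favor — not approved.
Class II: 3/5 of 19060076 = 11436045.60, rounded up to 11436046; 11,436,046 required, 11,436,046 in favor — approved.
Class III: 4/5 of 1743404 = 1394723.20, rounded up to 1394724; 1,394,724 required, 1,394,740 in favor — approved.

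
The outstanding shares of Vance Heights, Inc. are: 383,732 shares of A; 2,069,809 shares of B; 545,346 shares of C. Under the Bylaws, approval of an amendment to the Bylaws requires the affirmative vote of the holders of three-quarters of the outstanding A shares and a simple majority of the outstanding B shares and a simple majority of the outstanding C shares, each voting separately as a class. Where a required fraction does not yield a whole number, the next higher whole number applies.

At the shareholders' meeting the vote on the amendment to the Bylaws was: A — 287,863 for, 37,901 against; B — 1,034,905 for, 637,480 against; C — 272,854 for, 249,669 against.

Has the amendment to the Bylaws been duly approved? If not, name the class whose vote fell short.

A: 3/4 of 383732 = 287799; 287,799 required, 287,863 in favor — approved.
B: a majority of 2069809 is 1034905; 1,034,905 required, 1,034,905 in favor — approved.
C: a majority of 545346 is 272674; 272,674 required, 272,854 in favor — approved.

Approved — every class gave the required vote.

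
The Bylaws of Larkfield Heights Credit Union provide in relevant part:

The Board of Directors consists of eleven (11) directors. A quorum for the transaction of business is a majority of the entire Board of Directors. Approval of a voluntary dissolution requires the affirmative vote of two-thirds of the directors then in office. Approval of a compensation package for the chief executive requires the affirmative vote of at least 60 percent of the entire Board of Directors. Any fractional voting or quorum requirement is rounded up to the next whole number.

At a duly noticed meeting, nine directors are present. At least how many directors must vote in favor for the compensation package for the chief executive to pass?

7

The compensation package for the chief executive requires three-fifths of the entire Board of Directors (11).
3/5 of 11 = 6.60, rounded up to 7.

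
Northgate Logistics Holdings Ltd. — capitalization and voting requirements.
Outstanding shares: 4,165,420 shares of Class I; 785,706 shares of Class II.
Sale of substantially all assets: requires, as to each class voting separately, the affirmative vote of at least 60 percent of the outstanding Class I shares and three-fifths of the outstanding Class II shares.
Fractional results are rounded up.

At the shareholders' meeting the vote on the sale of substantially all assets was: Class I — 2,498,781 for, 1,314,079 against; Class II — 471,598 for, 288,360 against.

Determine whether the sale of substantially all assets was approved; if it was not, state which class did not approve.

Not approved — the Class I shares did not give the required vote.

Class I: 3/5 of 4165420 = 2499252; 2,499,252 required, 2,498,781 in favor — not approved.
Class II: 3/5 of 785706 = 471423.60, rounded up to 471424; 471,424 required, 471,598 in favor — approved.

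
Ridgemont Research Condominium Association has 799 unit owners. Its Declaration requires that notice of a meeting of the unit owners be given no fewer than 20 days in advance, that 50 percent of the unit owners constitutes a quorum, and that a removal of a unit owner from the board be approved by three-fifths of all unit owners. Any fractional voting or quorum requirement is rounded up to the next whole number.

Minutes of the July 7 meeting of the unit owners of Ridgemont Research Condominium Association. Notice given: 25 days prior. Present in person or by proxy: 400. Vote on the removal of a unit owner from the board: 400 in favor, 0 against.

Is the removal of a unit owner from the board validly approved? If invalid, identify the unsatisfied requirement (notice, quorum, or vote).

Invalid — vote requirement not satisfied.

Notice: 25 days given; 20 required. Satisfied.
Quorum: 50% of 799 = 399.50, rounded up to 400; 400 present. Satisfied.
Vote: requires three-fifths of all unit owners (799); 3/5 of 799 = 479.40, rounded up to 480, so 480 needed; 400 in favor. Not satisfied.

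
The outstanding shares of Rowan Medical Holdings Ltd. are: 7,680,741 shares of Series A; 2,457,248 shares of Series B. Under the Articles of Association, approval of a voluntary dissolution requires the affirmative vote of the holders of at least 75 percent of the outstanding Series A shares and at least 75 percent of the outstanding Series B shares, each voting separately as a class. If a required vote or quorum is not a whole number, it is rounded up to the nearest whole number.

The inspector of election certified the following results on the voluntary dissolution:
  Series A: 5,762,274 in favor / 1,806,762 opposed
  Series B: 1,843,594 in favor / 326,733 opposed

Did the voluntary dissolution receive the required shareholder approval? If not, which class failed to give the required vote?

Series A: 3/4 of 7680741 = 5760555.75, rounded up to 5760556; 5,760,556 required, 5,762,274 in favor — approved.
Series B: 3/4 of 2457248 = 1842936; 1,842,936 required, 1,843,594 in favor — approved.

Approved — every class gave the required vote.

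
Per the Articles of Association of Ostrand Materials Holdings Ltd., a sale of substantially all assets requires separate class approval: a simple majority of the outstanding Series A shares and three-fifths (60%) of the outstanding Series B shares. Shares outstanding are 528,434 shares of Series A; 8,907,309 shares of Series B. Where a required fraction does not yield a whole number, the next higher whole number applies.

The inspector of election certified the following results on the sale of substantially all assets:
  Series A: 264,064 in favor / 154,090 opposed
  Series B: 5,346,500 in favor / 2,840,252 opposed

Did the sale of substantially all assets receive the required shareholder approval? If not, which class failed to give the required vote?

Series A: a majority of 528434 is 264218; 264,218 required, 264,064 in favor — not approved.
Series B: 3/5 of 8907309 = 5344385.40, rounded up to 5344386; 5,344,386 required, 5,346,500 in favor — approved.

Not approved — the Series A shares did not give the required vote.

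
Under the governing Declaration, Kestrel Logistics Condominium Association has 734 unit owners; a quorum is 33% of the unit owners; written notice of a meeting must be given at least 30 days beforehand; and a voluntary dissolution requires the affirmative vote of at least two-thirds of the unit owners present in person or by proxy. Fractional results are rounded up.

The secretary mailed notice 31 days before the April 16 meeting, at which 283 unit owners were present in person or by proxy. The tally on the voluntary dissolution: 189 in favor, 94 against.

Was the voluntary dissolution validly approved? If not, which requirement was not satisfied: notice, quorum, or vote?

Notice: 31 days given; 30 required. Satisfied.
Quorum: 33% of 734 = 242.22, rounded up to 243; 283 present. Satisfied.
Vote: requires two-thirds of those present (283); 2/3 of 283 = 188.67, rounded up to 189, so 189 needed; 189 in favor. Satisfied.

Valid — all requirements satisfied.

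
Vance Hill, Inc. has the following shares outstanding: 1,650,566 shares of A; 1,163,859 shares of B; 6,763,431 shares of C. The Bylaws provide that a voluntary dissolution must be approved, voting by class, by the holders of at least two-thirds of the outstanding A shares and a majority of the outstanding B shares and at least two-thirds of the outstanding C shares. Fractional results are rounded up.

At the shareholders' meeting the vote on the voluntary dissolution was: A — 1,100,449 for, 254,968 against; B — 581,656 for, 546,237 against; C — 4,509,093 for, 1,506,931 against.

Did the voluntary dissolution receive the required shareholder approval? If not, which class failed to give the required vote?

Not approved — the B shares did not give the required vote.

A: 2/3 of 1650566 = 1100377.33, rounded up to 1100378; 1,100,378 required, 1,100,449 in favor — approved.
B: a majority of 1163859 is 581930; 581,930 required, 581,656 in favor — not approved.
C: 2/3 of 6763431 = 4508954; 4,508,954 required, 4,509,093 in favor — approved.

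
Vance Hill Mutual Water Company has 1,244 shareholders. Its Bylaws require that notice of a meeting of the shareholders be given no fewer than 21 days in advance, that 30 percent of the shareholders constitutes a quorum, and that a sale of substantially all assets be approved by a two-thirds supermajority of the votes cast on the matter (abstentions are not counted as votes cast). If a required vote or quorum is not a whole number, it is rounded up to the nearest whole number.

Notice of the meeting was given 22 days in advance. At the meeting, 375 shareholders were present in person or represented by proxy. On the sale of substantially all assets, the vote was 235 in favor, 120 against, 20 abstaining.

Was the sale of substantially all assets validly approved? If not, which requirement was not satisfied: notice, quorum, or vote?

Invalid — vote requirement not satisfied.

Notice: 22 days given; 21 required. Satisfied.
Quorum: 30% of 1,244 = 373.20, rounded up to 374; 375 present. Satisfied.
Vote: requires two-thirds of the votes cast (375 − 20 abstaining = 355); 2/3 of 355 = 236.67, rounded up to 237, so 237 needed; 235 in favor. Not satisfied.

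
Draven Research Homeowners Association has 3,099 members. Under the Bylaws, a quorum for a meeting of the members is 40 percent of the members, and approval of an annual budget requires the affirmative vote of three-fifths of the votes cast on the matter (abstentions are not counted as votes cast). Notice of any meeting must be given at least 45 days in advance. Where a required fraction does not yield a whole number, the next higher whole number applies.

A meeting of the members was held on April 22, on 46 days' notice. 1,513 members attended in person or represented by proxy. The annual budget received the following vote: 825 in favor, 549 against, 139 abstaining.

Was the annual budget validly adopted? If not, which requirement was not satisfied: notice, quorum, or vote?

Valid — all requirements satisfied.

Notice: 46 days given; 45 required. Satisfied.
Quorum: 40% of 3,099 = 1,239.60, rounded up to 1,240; 1,513 present. Satisfied.
Vote: requires three-fifths of the votes cast (1,513 − 139 abstaining = 1,374); 3/5 of 1374 = 824.40, rounded up to 825, so 825 needed; 825 in favor. Satisfied.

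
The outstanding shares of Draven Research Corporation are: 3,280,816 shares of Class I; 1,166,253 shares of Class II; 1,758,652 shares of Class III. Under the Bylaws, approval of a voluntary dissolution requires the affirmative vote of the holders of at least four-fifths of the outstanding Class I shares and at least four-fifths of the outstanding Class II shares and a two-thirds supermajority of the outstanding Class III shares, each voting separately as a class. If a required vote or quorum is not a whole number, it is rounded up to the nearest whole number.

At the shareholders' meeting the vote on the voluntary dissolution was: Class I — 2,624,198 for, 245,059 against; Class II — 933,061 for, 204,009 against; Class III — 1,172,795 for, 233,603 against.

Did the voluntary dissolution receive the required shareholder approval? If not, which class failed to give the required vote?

Not approved — the Class I shares did not give the required vote.

Class I: 4/5 of 3280816 = 2624652.80, rounded up to 2624653; 2,624,653 required, 2,624,198 in favor — not approved.
Class II: 4/5 of 1166253 = 933002.40, rounded up to 933003; 933,003 required, 933,061 in favor — approved.
Class III: 2/3 of 1758652 = 1172434.67, rounded up to 1172435; 1,172,435 required, 1,172,795 in favor — approved.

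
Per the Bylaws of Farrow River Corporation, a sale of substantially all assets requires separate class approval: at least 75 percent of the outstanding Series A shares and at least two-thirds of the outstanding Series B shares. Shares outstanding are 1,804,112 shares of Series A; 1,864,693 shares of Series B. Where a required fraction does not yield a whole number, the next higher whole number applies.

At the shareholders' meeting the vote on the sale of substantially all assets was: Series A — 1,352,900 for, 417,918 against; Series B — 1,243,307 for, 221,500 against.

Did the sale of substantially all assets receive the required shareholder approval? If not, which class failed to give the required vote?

Not approved — the Series A shares did not give the required vote.

Series A: 3/4 of 1804112 = 1353084; 1,353,084 required, 1,352,900 in favor — not approved.
Series B: 2/3 of 1864693 = 1243128.67, rounded up to 1243129; 1,243,129 required, 1,243,307 in favor — approved.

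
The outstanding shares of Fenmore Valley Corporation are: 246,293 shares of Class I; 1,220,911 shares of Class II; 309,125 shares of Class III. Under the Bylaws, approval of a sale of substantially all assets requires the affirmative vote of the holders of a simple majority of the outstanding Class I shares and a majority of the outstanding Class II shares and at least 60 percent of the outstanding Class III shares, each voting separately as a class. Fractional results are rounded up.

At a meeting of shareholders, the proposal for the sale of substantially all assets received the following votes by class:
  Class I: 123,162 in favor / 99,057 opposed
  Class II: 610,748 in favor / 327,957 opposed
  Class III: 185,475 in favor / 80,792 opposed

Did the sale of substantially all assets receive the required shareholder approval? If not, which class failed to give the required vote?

Approved — every class gave the required vote.

Class I: a majority of 246293 is 123147; 123,147 required, 123,162 in favor — approved.
Class II: a majority of 1220911 is 610456; 610,456 required, 610,748 in favor — approved.
Class III: 3/5 of 309125 = 185475; 185,475 required, 185,475 in favor — approved.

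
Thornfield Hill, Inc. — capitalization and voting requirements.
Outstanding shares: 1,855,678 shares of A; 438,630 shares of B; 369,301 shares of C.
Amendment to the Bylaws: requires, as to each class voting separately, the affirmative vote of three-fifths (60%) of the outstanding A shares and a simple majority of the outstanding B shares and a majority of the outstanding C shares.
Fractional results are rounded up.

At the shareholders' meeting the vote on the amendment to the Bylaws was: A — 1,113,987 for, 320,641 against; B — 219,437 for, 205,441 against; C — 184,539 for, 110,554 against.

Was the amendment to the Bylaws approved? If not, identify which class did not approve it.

A: 3/5 of 1855678 = 1113406.80, rounded up to 1113407; 1,113,407 required, 1,113,987 in favor — approved.
B: a majority of 438630 is 219316; 219,316 required, 219,437 in favor — approved.
C: a majority of 369301 is 184651; 184,651 required, 184,539 in favor — not approved.

Not approved — the C shares did not give the required vote.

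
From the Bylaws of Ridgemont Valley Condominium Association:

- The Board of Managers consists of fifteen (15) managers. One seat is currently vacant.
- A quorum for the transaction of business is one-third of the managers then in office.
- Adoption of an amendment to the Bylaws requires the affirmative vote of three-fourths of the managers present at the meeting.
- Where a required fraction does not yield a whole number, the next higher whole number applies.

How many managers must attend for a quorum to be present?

1/3 of 14 = 4.67, rounded up to 5.

5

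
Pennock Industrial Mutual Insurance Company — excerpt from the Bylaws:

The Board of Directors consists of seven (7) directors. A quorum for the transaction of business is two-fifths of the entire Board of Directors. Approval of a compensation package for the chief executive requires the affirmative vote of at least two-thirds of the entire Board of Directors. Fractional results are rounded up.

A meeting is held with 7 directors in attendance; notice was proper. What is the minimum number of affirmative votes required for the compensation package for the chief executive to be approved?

5

The compensation package for the chief executive requires two-thirds of the entire Board of Directors (7).
2/3 of 7 = 4.67, rounded up to 5.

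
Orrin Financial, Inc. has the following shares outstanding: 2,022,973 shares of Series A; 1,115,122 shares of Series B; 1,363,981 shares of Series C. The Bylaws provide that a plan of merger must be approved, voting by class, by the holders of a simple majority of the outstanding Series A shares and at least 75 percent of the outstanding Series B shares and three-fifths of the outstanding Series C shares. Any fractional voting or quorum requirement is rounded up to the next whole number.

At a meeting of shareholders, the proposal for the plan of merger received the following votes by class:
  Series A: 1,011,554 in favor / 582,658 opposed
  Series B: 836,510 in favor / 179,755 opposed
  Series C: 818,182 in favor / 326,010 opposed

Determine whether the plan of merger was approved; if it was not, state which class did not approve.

Not approved — the Series C shares did not give the required vote.

Series A: a majority of 2022973 is 1011487; 1,011,487 required, 1,011,554 in favor — approved.
Series B: 3/4 of 1115122 = 836341.50, rounded up to 836342; 836,342 required, 836,510 in favor — approved.
Series C: 3/5 of 1363981 = 818388.60, rounded up to 818389; 818,389 required, 818,182 in favor — not approved.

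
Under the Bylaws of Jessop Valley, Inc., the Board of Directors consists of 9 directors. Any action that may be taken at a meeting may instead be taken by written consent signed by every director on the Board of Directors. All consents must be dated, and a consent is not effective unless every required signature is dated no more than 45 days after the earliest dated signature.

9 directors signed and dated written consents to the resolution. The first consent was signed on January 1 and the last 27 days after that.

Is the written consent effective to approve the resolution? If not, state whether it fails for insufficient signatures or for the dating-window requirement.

Signatures required: all of 9 — unanimous means all 9, so 9 needed; 9 signed. Sufficient.
Dating window: the latest signature is 27 days after the earliest; the limit is 45 days. Within the window.

Effective — both the signature and dating-window requirements are satisfied.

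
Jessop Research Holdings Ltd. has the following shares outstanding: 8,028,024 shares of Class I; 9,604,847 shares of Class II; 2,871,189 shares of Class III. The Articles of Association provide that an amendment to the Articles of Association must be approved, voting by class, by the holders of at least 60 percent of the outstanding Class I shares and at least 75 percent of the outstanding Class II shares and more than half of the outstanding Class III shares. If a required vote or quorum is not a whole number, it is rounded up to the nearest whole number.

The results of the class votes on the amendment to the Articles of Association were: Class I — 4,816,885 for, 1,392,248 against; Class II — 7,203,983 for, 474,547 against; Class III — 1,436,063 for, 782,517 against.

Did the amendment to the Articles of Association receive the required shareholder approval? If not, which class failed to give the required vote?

Class I: 3/5 of 8028024 = 4816814.40, rounded up to 4816815; 4,816,815 required, 4,816,885 in favor — approved.
Class II: 3/4 of 9604847 = 7203635.25, rounded up to 7203636; 7,203,636 required, 7,203,983 in favor — approved.
Class III: a majority of 2871189 is 1435595; 1,435,595 required, 1,436,063 in favor — approved.

Approved — every class gave the required vote.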